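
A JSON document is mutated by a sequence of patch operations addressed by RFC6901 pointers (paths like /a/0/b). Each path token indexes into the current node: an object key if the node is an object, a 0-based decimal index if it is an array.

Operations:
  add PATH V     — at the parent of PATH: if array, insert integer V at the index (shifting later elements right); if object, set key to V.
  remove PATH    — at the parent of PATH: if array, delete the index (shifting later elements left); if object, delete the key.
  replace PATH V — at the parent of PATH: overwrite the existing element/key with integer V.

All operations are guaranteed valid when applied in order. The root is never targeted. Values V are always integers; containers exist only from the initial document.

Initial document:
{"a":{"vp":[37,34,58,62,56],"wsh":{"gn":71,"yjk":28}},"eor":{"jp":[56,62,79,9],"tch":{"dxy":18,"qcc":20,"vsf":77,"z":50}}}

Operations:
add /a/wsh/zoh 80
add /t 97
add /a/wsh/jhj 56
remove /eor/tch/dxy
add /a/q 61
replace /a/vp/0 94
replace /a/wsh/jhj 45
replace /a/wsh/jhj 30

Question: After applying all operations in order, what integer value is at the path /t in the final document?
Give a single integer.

After op 1 (add /a/wsh/zoh 80): {"a":{"vp":[37,34,58,62,56],"wsh":{"gn":71,"yjk":28,"zoh":80}},"eor":{"jp":[56,62,79,9],"tch":{"dxy":18,"qcc":20,"vsf":77,"z":50}}}
After op 2 (add /t 97): {"a":{"vp":[37,34,58,62,56],"wsh":{"gn":71,"yjk":28,"zoh":80}},"eor":{"jp":[56,62,79,9],"tch":{"dxy":18,"qcc":20,"vsf":77,"z":50}},"t":97}
After op 3 (add /a/wsh/jhj 56): {"a":{"vp":[37,34,58,62,56],"wsh":{"gn":71,"jhj":56,"yjk":28,"zoh":80}},"eor":{"jp":[56,62,79,9],"tch":{"dxy":18,"qcc":20,"vsf":77,"z":50}},"t":97}
After op 4 (remove /eor/tch/dxy): {"a":{"vp":[37,34,58,62,56],"wsh":{"gn":71,"jhj":56,"yjk":28,"zoh":80}},"eor":{"jp":[56,62,79,9],"tch":{"qcc":20,"vsf":77,"z":50}},"t":97}
After op 5 (add /a/q 61): {"a":{"q":61,"vp":[37,34,58,62,56],"wsh":{"gn":71,"jhj":56,"yjk":28,"zoh":80}},"eor":{"jp":[56,62,79,9],"tch":{"qcc":20,"vsf":77,"z":50}},"t":97}
After op 6 (replace /a/vp/0 94): {"a":{"q":61,"vp":[94,34,58,62,56],"wsh":{"gn":71,"jhj":56,"yjk":28,"zoh":80}},"eor":{"jp":[56,62,79,9],"tch":{"qcc":20,"vsf":77,"z":50}},"t":97}
After op 7 (replace /a/wsh/jhj 45): {"a":{"q":61,"vp":[94,34,58,62,56],"wsh":{"gn":71,"jhj":45,"yjk":28,"zoh":80}},"eor":{"jp":[56,62,79,9],"tch":{"qcc":20,"vsf":77,"z":50}},"t":97}
After op 8 (replace /a/wsh/jhj 30): {"a":{"q":61,"vp":[94,34,58,62,56],"wsh":{"gn":71,"jhj":30,"yjk":28,"zoh":80}},"eor":{"jp":[56,62,79,9],"tch":{"qcc":20,"vsf":77,"z":50}},"t":97}
Value at /t: 97

Answer: 97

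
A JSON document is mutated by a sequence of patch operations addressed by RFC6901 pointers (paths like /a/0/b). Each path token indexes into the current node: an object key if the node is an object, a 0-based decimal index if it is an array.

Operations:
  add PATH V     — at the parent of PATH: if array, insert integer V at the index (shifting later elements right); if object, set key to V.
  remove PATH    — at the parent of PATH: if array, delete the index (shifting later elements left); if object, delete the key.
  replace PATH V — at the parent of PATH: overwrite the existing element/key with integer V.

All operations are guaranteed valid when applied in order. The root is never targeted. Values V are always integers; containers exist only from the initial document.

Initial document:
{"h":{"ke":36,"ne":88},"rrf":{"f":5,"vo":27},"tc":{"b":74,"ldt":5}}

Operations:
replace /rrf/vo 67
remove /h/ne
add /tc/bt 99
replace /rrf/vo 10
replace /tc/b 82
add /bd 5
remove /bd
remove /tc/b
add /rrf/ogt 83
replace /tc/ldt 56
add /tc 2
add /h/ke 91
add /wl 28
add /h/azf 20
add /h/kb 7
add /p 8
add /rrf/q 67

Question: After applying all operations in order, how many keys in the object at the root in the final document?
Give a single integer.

After op 1 (replace /rrf/vo 67): {"h":{"ke":36,"ne":88},"rrf":{"f":5,"vo":67},"tc":{"b":74,"ldt":5}}
After op 2 (remove /h/ne): {"h":{"ke":36},"rrf":{"f":5,"vo":67},"tc":{"b":74,"ldt":5}}
After op 3 (add /tc/bt 99): {"h":{"ke":36},"rrf":{"f":5,"vo":67},"tc":{"b":74,"bt":99,"ldt":5}}
After op 4 (replace /rrf/vo 10): {"h":{"ke":36},"rrf":{"f":5,"vo":10},"tc":{"b":74,"bt":99,"ldt":5}}
After op 5 (replace /tc/b 82): {"h":{"ke":36},"rrf":{"f":5,"vo":10},"tc":{"b":82,"bt":99,"ldt":5}}
After op 6 (add /bd 5): {"bd":5,"h":{"ke":36},"rrf":{"f":5,"vo":10},"tc":{"b":82,"bt":99,"ldt":5}}
After op 7 (remove /bd): {"h":{"ke":36},"rrf":{"f":5,"vo":10},"tc":{"b":82,"bt":99,"ldt":5}}
After op 8 (remove /tc/b): {"h":{"ke":36},"rrf":{"f":5,"vo":10},"tc":{"bt":99,"ldt":5}}
After op 9 (add /rrf/ogt 83): {"h":{"ke":36},"rrf":{"f":5,"ogt":83,"vo":10},"tc":{"bt":99,"ldt":5}}
After op 10 (replace /tc/ldt 56): {"h":{"ke":36},"rrf":{"f":5,"ogt":83,"vo":10},"tc":{"bt":99,"ldt":56}}
After op 11 (add /tc 2): {"h":{"ke":36},"rrf":{"f":5,"ogt":83,"vo":10},"tc":2}
After op 12 (add /h/ke 91): {"h":{"ke":91},"rrf":{"f":5,"ogt":83,"vo":10},"tc":2}
After op 13 (add /wl 28): {"h":{"ke":91},"rrf":{"f":5,"ogt":83,"vo":10},"tc":2,"wl":28}
After op 14 (add /h/azf 20): {"h":{"azf":20,"ke":91},"rrf":{"f":5,"ogt":83,"vo":10},"tc":2,"wl":28}
After op 15 (add /h/kb 7): {"h":{"azf":20,"kb":7,"ke":91},"rrf":{"f":5,"ogt":83,"vo":10},"tc":2,"wl":28}
After op 16 (add /p 8): {"h":{"azf":20,"kb":7,"ke":91},"p":8,"rrf":{"f":5,"ogt":83,"vo":10},"tc":2,"wl":28}
After op 17 (add /rrf/q 67): {"h":{"azf":20,"kb":7,"ke":91},"p":8,"rrf":{"f":5,"ogt":83,"q":67,"vo":10},"tc":2,"wl":28}
Size at the root: 5

Answer: 5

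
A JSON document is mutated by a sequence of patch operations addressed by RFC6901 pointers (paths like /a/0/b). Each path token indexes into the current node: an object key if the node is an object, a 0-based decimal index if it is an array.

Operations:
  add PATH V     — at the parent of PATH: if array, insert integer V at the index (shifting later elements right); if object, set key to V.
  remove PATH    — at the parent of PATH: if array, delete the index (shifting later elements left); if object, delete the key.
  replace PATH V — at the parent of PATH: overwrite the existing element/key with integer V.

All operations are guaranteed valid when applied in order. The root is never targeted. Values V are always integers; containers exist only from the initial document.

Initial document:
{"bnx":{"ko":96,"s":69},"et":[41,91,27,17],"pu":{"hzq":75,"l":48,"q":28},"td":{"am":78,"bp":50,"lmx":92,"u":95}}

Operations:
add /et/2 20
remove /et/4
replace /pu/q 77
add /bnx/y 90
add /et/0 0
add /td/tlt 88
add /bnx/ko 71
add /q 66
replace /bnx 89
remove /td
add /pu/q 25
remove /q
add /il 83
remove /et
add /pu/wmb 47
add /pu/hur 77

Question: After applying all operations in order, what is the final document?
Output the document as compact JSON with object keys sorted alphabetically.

Answer: {"bnx":89,"il":83,"pu":{"hur":77,"hzq":75,"l":48,"q":25,"wmb":47}}

Derivation:
After op 1 (add /et/2 20): {"bnx":{"ko":96,"s":69},"et":[41,91,20,27,17],"pu":{"hzq":75,"l":48,"q":28},"td":{"am":78,"bp":50,"lmx":92,"u":95}}
After op 2 (remove /et/4): {"bnx":{"ko":96,"s":69},"et":[41,91,20,27],"pu":{"hzq":75,"l":48,"q":28},"td":{"am":78,"bp":50,"lmx":92,"u":95}}
After op 3 (replace /pu/q 77): {"bnx":{"ko":96,"s":69},"et":[41,91,20,27],"pu":{"hzq":75,"l":48,"q":77},"td":{"am":78,"bp":50,"lmx":92,"u":95}}
After op 4 (add /bnx/y 90): {"bnx":{"ko":96,"s":69,"y":90},"et":[41,91,20,27],"pu":{"hzq":75,"l":48,"q":77},"td":{"am":78,"bp":50,"lmx":92,"u":95}}
After op 5 (add /et/0 0): {"bnx":{"ko":96,"s":69,"y":90},"et":[0,41,91,20,27],"pu":{"hzq":75,"l":48,"q":77},"td":{"am":78,"bp":50,"lmx":92,"u":95}}
After op 6 (add /td/tlt 88): {"bnx":{"ko":96,"s":69,"y":90},"et":[0,41,91,20,27],"pu":{"hzq":75,"l":48,"q":77},"td":{"am":78,"bp":50,"lmx":92,"tlt":88,"u":95}}
After op 7 (add /bnx/ko 71): {"bnx":{"ko":71,"s":69,"y":90},"et":[0,41,91,20,27],"pu":{"hzq":75,"l":48,"q":77},"td":{"am":78,"bp":50,"lmx":92,"tlt":88,"u":95}}
After op 8 (add /q 66): {"bnx":{"ko":71,"s":69,"y":90},"et":[0,41,91,20,27],"pu":{"hzq":75,"l":48,"q":77},"q":66,"td":{"am":78,"bp":50,"lmx":92,"tlt":88,"u":95}}
After op 9 (replace /bnx 89): {"bnx":89,"et":[0,41,91,20,27],"pu":{"hzq":75,"l":48,"q":77},"q":66,"td":{"am":78,"bp":50,"lmx":92,"tlt":88,"u":95}}
After op 10 (remove /td): {"bnx":89,"et":[0,41,91,20,27],"pu":{"hzq":75,"l":48,"q":77},"q":66}
After op 11 (add /pu/q 25): {"bnx":89,"et":[0,41,91,20,27],"pu":{"hzq":75,"l":48,"q":25},"q":66}
After op 12 (remove /q): {"bnx":89,"et":[0,41,91,20,27],"pu":{"hzq":75,"l":48,"q":25}}
After op 13 (add /il 83): {"bnx":89,"et":[0,41,91,20,27],"il":83,"pu":{"hzq":75,"l":48,"q":25}}
After op 14 (remove /et): {"bnx":89,"il":83,"pu":{"hzq":75,"l":48,"q":25}}
After op 15 (add /pu/wmb 47): {"bnx":89,"il":83,"pu":{"hzq":75,"l":48,"q":25,"wmb":47}}
After op 16 (add /pu/hur 77): {"bnx":89,"il":83,"pu":{"hur":77,"hzq":75,"l":48,"q":25,"wmb":47}}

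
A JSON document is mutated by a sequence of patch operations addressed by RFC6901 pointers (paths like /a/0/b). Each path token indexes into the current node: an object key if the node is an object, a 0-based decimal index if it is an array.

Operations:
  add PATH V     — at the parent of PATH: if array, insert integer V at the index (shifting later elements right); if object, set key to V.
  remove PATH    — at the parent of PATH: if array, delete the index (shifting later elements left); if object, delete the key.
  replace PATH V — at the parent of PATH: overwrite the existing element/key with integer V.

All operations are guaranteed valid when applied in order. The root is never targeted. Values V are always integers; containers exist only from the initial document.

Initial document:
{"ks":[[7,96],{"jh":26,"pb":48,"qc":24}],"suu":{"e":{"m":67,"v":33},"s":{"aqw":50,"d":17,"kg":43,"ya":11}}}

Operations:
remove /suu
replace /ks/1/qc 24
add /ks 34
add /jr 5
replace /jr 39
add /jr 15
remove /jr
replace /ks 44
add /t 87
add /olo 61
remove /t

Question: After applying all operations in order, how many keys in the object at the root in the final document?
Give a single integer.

After op 1 (remove /suu): {"ks":[[7,96],{"jh":26,"pb":48,"qc":24}]}
After op 2 (replace /ks/1/qc 24): {"ks":[[7,96],{"jh":26,"pb":48,"qc":24}]}
After op 3 (add /ks 34): {"ks":34}
After op 4 (add /jr 5): {"jr":5,"ks":34}
After op 5 (replace /jr 39): {"jr":39,"ks":34}
After op 6 (add /jr 15): {"jr":15,"ks":34}
After op 7 (remove /jr): {"ks":34}
After op 8 (replace /ks 44): {"ks":44}
After op 9 (add /t 87): {"ks":44,"t":87}
After op 10 (add /olo 61): {"ks":44,"olo":61,"t":87}
After op 11 (remove /t): {"ks":44,"olo":61}
Size at the root: 2

Answer: 2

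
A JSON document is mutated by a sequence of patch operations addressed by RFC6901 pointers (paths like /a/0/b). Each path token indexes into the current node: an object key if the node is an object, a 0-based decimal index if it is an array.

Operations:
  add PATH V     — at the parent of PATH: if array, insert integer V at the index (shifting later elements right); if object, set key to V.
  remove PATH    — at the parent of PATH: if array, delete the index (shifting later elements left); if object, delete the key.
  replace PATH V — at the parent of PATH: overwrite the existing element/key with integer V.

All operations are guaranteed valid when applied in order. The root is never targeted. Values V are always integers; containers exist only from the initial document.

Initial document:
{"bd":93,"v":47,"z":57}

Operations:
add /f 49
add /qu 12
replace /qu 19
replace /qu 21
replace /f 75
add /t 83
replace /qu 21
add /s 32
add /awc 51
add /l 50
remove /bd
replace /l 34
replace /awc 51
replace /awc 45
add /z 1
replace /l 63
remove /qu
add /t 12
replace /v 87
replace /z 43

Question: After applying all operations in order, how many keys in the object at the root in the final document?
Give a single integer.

Answer: 7

Derivation:
After op 1 (add /f 49): {"bd":93,"f":49,"v":47,"z":57}
After op 2 (add /qu 12): {"bd":93,"f":49,"qu":12,"v":47,"z":57}
After op 3 (replace /qu 19): {"bd":93,"f":49,"qu":19,"v":47,"z":57}
After op 4 (replace /qu 21): {"bd":93,"f":49,"qu":21,"v":47,"z":57}
After op 5 (replace /f 75): {"bd":93,"f":75,"qu":21,"v":47,"z":57}
After op 6 (add /t 83): {"bd":93,"f":75,"qu":21,"t":83,"v":47,"z":57}
After op 7 (replace /qu 21): {"bd":93,"f":75,"qu":21,"t":83,"v":47,"z":57}
After op 8 (add /s 32): {"bd":93,"f":75,"qu":21,"s":32,"t":83,"v":47,"z":57}
After op 9 (add /awc 51): {"awc":51,"bd":93,"f":75,"qu":21,"s":32,"t":83,"v":47,"z":57}
After op 10 (add /l 50): {"awc":51,"bd":93,"f":75,"l":50,"qu":21,"s":32,"t":83,"v":47,"z":57}
After op 11 (remove /bd): {"awc":51,"f":75,"l":50,"qu":21,"s":32,"t":83,"v":47,"z":57}
After op 12 (replace /l 34): {"awc":51,"f":75,"l":34,"qu":21,"s":32,"t":83,"v":47,"z":57}
After op 13 (replace /awc 51): {"awc":51,"f":75,"l":34,"qu":21,"s":32,"t":83,"v":47,"z":57}
After op 14 (replace /awc 45): {"awc":45,"f":75,"l":34,"qu":21,"s":32,"t":83,"v":47,"z":57}
After op 15 (add /z 1): {"awc":45,"f":75,"l":34,"qu":21,"s":32,"t":83,"v":47,"z":1}
After op 16 (replace /l 63): {"awc":45,"f":75,"l":63,"qu":21,"s":32,"t":83,"v":47,"z":1}
After op 17 (remove /qu): {"awc":45,"f":75,"l":63,"s":32,"t":83,"v":47,"z":1}
After op 18 (add /t 12): {"awc":45,"f":75,"l":63,"s":32,"t":12,"v":47,"z":1}
After op 19 (replace /v 87): {"awc":45,"f":75,"l":63,"s":32,"t":12,"v":87,"z":1}
After op 20 (replace /z 43): {"awc":45,"f":75,"l":63,"s":32,"t":12,"v":87,"z":43}
Size at the root: 7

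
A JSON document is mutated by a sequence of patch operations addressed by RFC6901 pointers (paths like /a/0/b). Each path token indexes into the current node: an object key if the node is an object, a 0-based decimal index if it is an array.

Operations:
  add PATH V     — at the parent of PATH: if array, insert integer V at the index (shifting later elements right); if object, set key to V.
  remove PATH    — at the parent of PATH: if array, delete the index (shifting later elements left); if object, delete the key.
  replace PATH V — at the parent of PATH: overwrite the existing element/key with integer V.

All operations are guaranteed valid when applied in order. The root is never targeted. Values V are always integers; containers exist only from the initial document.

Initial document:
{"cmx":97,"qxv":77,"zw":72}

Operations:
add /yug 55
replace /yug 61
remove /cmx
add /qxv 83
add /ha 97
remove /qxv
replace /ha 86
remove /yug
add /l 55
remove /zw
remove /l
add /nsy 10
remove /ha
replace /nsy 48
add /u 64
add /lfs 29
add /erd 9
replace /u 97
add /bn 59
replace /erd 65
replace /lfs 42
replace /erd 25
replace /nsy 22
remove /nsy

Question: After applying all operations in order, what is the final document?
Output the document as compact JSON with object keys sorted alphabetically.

After op 1 (add /yug 55): {"cmx":97,"qxv":77,"yug":55,"zw":72}
After op 2 (replace /yug 61): {"cmx":97,"qxv":77,"yug":61,"zw":72}
After op 3 (remove /cmx): {"qxv":77,"yug":61,"zw":72}
After op 4 (add /qxv 83): {"qxv":83,"yug":61,"zw":72}
After op 5 (add /ha 97): {"ha":97,"qxv":83,"yug":61,"zw":72}
After op 6 (remove /qxv): {"ha":97,"yug":61,"zw":72}
After op 7 (replace /ha 86): {"ha":86,"yug":61,"zw":72}
After op 8 (remove /yug): {"ha":86,"zw":72}
After op 9 (add /l 55): {"ha":86,"l":55,"zw":72}
After op 10 (remove /zw): {"ha":86,"l":55}
After op 11 (remove /l): {"ha":86}
After op 12 (add /nsy 10): {"ha":86,"nsy":10}
After op 13 (remove /ha): {"nsy":10}
After op 14 (replace /nsy 48): {"nsy":48}
After op 15 (add /u 64): {"nsy":48,"u":64}
After op 16 (add /lfs 29): {"lfs":29,"nsy":48,"u":64}
After op 17 (add /erd 9): {"erd":9,"lfs":29,"nsy":48,"u":64}
After op 18 (replace /u 97): {"erd":9,"lfs":29,"nsy":48,"u":97}
After op 19 (add /bn 59): {"bn":59,"erd":9,"lfs":29,"nsy":48,"u":97}
After op 20 (replace /erd 65): {"bn":59,"erd":65,"lfs":29,"nsy":48,"u":97}
After op 21 (replace /lfs 42): {"bn":59,"erd":65,"lfs":42,"nsy":48,"u":97}
After op 22 (replace /erd 25): {"bn":59,"erd":25,"lfs":42,"nsy":48,"u":97}
After op 23 (replace /nsy 22): {"bn":59,"erd":25,"lfs":42,"nsy":22,"u":97}
After op 24 (remove /nsy): {"bn":59,"erd":25,"lfs":42,"u":97}

Answer: {"bn":59,"erd":25,"lfs":42,"u":97}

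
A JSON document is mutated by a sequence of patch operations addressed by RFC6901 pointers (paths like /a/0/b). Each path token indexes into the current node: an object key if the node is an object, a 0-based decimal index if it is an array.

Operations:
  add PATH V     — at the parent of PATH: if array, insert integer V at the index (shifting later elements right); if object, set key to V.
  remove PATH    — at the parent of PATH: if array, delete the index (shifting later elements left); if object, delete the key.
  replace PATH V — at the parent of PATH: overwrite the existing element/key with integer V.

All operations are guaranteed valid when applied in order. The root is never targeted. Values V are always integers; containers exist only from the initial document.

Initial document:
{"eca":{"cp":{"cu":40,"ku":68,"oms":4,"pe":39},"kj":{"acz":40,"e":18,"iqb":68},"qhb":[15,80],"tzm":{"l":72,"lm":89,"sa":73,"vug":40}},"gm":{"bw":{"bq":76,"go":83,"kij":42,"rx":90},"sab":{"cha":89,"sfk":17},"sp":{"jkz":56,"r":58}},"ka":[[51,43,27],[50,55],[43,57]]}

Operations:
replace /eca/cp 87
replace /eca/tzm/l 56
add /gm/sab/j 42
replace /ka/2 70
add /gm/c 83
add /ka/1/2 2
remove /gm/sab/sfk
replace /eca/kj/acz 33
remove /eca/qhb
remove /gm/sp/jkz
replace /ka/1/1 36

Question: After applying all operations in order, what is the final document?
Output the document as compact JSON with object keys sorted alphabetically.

After op 1 (replace /eca/cp 87): {"eca":{"cp":87,"kj":{"acz":40,"e":18,"iqb":68},"qhb":[15,80],"tzm":{"l":72,"lm":89,"sa":73,"vug":40}},"gm":{"bw":{"bq":76,"go":83,"kij":42,"rx":90},"sab":{"cha":89,"sfk":17},"sp":{"jkz":56,"r":58}},"ka":[[51,43,27],[50,55],[43,57]]}
After op 2 (replace /eca/tzm/l 56): {"eca":{"cp":87,"kj":{"acz":40,"e":18,"iqb":68},"qhb":[15,80],"tzm":{"l":56,"lm":89,"sa":73,"vug":40}},"gm":{"bw":{"bq":76,"go":83,"kij":42,"rx":90},"sab":{"cha":89,"sfk":17},"sp":{"jkz":56,"r":58}},"ka":[[51,43,27],[50,55],[43,57]]}
After op 3 (add /gm/sab/j 42): {"eca":{"cp":87,"kj":{"acz":40,"e":18,"iqb":68},"qhb":[15,80],"tzm":{"l":56,"lm":89,"sa":73,"vug":40}},"gm":{"bw":{"bq":76,"go":83,"kij":42,"rx":90},"sab":{"cha":89,"j":42,"sfk":17},"sp":{"jkz":56,"r":58}},"ka":[[51,43,27],[50,55],[43,57]]}
After op 4 (replace /ka/2 70): {"eca":{"cp":87,"kj":{"acz":40,"e":18,"iqb":68},"qhb":[15,80],"tzm":{"l":56,"lm":89,"sa":73,"vug":40}},"gm":{"bw":{"bq":76,"go":83,"kij":42,"rx":90},"sab":{"cha":89,"j":42,"sfk":17},"sp":{"jkz":56,"r":58}},"ka":[[51,43,27],[50,55],70]}
After op 5 (add /gm/c 83): {"eca":{"cp":87,"kj":{"acz":40,"e":18,"iqb":68},"qhb":[15,80],"tzm":{"l":56,"lm":89,"sa":73,"vug":40}},"gm":{"bw":{"bq":76,"go":83,"kij":42,"rx":90},"c":83,"sab":{"cha":89,"j":42,"sfk":17},"sp":{"jkz":56,"r":58}},"ka":[[51,43,27],[50,55],70]}
After op 6 (add /ka/1/2 2): {"eca":{"cp":87,"kj":{"acz":40,"e":18,"iqb":68},"qhb":[15,80],"tzm":{"l":56,"lm":89,"sa":73,"vug":40}},"gm":{"bw":{"bq":76,"go":83,"kij":42,"rx":90},"c":83,"sab":{"cha":89,"j":42,"sfk":17},"sp":{"jkz":56,"r":58}},"ka":[[51,43,27],[50,55,2],70]}
After op 7 (remove /gm/sab/sfk): {"eca":{"cp":87,"kj":{"acz":40,"e":18,"iqb":68},"qhb":[15,80],"tzm":{"l":56,"lm":89,"sa":73,"vug":40}},"gm":{"bw":{"bq":76,"go":83,"kij":42,"rx":90},"c":83,"sab":{"cha":89,"j":42},"sp":{"jkz":56,"r":58}},"ka":[[51,43,27],[50,55,2],70]}
After op 8 (replace /eca/kj/acz 33): {"eca":{"cp":87,"kj":{"acz":33,"e":18,"iqb":68},"qhb":[15,80],"tzm":{"l":56,"lm":89,"sa":73,"vug":40}},"gm":{"bw":{"bq":76,"go":83,"kij":42,"rx":90},"c":83,"sab":{"cha":89,"j":42},"sp":{"jkz":56,"r":58}},"ka":[[51,43,27],[50,55,2],70]}
After op 9 (remove /eca/qhb): {"eca":{"cp":87,"kj":{"acz":33,"e":18,"iqb":68},"tzm":{"l":56,"lm":89,"sa":73,"vug":40}},"gm":{"bw":{"bq":76,"go":83,"kij":42,"rx":90},"c":83,"sab":{"cha":89,"j":42},"sp":{"jkz":56,"r":58}},"ka":[[51,43,27],[50,55,2],70]}
After op 10 (remove /gm/sp/jkz): {"eca":{"cp":87,"kj":{"acz":33,"e":18,"iqb":68},"tzm":{"l":56,"lm":89,"sa":73,"vug":40}},"gm":{"bw":{"bq":76,"go":83,"kij":42,"rx":90},"c":83,"sab":{"cha":89,"j":42},"sp":{"r":58}},"ka":[[51,43,27],[50,55,2],70]}
After op 11 (replace /ka/1/1 36): {"eca":{"cp":87,"kj":{"acz":33,"e":18,"iqb":68},"tzm":{"l":56,"lm":89,"sa":73,"vug":40}},"gm":{"bw":{"bq":76,"go":83,"kij":42,"rx":90},"c":83,"sab":{"cha":89,"j":42},"sp":{"r":58}},"ka":[[51,43,27],[50,36,2],70]}

Answer: {"eca":{"cp":87,"kj":{"acz":33,"e":18,"iqb":68},"tzm":{"l":56,"lm":89,"sa":73,"vug":40}},"gm":{"bw":{"bq":76,"go":83,"kij":42,"rx":90},"c":83,"sab":{"cha":89,"j":42},"sp":{"r":58}},"ka":[[51,43,27],[50,36,2],70]}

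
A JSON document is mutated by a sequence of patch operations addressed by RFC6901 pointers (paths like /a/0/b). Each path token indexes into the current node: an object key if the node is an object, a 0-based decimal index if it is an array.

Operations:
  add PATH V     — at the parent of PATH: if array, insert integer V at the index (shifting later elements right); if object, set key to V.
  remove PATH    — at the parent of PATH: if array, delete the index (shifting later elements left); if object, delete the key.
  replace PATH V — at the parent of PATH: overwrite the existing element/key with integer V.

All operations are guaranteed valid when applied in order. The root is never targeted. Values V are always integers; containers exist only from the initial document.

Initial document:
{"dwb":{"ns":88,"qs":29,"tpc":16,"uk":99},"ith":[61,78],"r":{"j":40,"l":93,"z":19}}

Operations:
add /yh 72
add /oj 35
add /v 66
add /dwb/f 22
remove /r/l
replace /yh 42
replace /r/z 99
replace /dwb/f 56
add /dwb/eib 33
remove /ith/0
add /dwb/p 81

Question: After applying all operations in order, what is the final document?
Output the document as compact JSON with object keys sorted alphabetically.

Answer: {"dwb":{"eib":33,"f":56,"ns":88,"p":81,"qs":29,"tpc":16,"uk":99},"ith":[78],"oj":35,"r":{"j":40,"z":99},"v":66,"yh":42}

Derivation:
After op 1 (add /yh 72): {"dwb":{"ns":88,"qs":29,"tpc":16,"uk":99},"ith":[61,78],"r":{"j":40,"l":93,"z":19},"yh":72}
After op 2 (add /oj 35): {"dwb":{"ns":88,"qs":29,"tpc":16,"uk":99},"ith":[61,78],"oj":35,"r":{"j":40,"l":93,"z":19},"yh":72}
After op 3 (add /v 66): {"dwb":{"ns":88,"qs":29,"tpc":16,"uk":99},"ith":[61,78],"oj":35,"r":{"j":40,"l":93,"z":19},"v":66,"yh":72}
After op 4 (add /dwb/f 22): {"dwb":{"f":22,"ns":88,"qs":29,"tpc":16,"uk":99},"ith":[61,78],"oj":35,"r":{"j":40,"l":93,"z":19},"v":66,"yh":72}
After op 5 (remove /r/l): {"dwb":{"f":22,"ns":88,"qs":29,"tpc":16,"uk":99},"ith":[61,78],"oj":35,"r":{"j":40,"z":19},"v":66,"yh":72}
After op 6 (replace /yh 42): {"dwb":{"f":22,"ns":88,"qs":29,"tpc":16,"uk":99},"ith":[61,78],"oj":35,"r":{"j":40,"z":19},"v":66,"yh":42}
After op 7 (replace /r/z 99): {"dwb":{"f":22,"ns":88,"qs":29,"tpc":16,"uk":99},"ith":[61,78],"oj":35,"r":{"j":40,"z":99},"v":66,"yh":42}
After op 8 (replace /dwb/f 56): {"dwb":{"f":56,"ns":88,"qs":29,"tpc":16,"uk":99},"ith":[61,78],"oj":35,"r":{"j":40,"z":99},"v":66,"yh":42}
After op 9 (add /dwb/eib 33): {"dwb":{"eib":33,"f":56,"ns":88,"qs":29,"tpc":16,"uk":99},"ith":[61,78],"oj":35,"r":{"j":40,"z":99},"v":66,"yh":42}
After op 10 (remove /ith/0): {"dwb":{"eib":33,"f":56,"ns":88,"qs":29,"tpc":16,"uk":99},"ith":[78],"oj":35,"r":{"j":40,"z":99},"v":66,"yh":42}
After op 11 (add /dwb/p 81): {"dwb":{"eib":33,"f":56,"ns":88,"p":81,"qs":29,"tpc":16,"uk":99},"ith":[78],"oj":35,"r":{"j":40,"z":99},"v":66,"yh":42}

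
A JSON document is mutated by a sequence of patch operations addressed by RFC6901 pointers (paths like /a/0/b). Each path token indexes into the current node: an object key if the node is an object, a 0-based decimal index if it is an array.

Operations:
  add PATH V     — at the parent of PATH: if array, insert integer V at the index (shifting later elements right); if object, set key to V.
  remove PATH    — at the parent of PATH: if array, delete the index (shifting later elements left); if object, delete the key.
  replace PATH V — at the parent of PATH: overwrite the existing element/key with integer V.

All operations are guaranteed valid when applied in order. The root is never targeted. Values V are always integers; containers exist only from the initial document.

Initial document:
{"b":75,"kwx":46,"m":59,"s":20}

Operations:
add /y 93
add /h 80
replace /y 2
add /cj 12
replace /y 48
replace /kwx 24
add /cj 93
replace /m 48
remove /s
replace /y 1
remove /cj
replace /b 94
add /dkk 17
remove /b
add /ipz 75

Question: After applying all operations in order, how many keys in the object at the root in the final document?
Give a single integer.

Answer: 6

Derivation:
After op 1 (add /y 93): {"b":75,"kwx":46,"m":59,"s":20,"y":93}
After op 2 (add /h 80): {"b":75,"h":80,"kwx":46,"m":59,"s":20,"y":93}
After op 3 (replace /y 2): {"b":75,"h":80,"kwx":46,"m":59,"s":20,"y":2}
After op 4 (add /cj 12): {"b":75,"cj":12,"h":80,"kwx":46,"m":59,"s":20,"y":2}
After op 5 (replace /y 48): {"b":75,"cj":12,"h":80,"kwx":46,"m":59,"s":20,"y":48}
After op 6 (replace /kwx 24): {"b":75,"cj":12,"h":80,"kwx":24,"m":59,"s":20,"y":48}
After op 7 (add /cj 93): {"b":75,"cj":93,"h":80,"kwx":24,"m":59,"s":20,"y":48}
After op 8 (replace /m 48): {"b":75,"cj":93,"h":80,"kwx":24,"m":48,"s":20,"y":48}
After op 9 (remove /s): {"b":75,"cj":93,"h":80,"kwx":24,"m":48,"y":48}
After op 10 (replace /y 1): {"b":75,"cj":93,"h":80,"kwx":24,"m":48,"y":1}
After op 11 (remove /cj): {"b":75,"h":80,"kwx":24,"m":48,"y":1}
After op 12 (replace /b 94): {"b":94,"h":80,"kwx":24,"m":48,"y":1}
After op 13 (add /dkk 17): {"b":94,"dkk":17,"h":80,"kwx":24,"m":48,"y":1}
After op 14 (remove /b): {"dkk":17,"h":80,"kwx":24,"m":48,"y":1}
After op 15 (add /ipz 75): {"dkk":17,"h":80,"ipz":75,"kwx":24,"m":48,"y":1}
Size at the root: 6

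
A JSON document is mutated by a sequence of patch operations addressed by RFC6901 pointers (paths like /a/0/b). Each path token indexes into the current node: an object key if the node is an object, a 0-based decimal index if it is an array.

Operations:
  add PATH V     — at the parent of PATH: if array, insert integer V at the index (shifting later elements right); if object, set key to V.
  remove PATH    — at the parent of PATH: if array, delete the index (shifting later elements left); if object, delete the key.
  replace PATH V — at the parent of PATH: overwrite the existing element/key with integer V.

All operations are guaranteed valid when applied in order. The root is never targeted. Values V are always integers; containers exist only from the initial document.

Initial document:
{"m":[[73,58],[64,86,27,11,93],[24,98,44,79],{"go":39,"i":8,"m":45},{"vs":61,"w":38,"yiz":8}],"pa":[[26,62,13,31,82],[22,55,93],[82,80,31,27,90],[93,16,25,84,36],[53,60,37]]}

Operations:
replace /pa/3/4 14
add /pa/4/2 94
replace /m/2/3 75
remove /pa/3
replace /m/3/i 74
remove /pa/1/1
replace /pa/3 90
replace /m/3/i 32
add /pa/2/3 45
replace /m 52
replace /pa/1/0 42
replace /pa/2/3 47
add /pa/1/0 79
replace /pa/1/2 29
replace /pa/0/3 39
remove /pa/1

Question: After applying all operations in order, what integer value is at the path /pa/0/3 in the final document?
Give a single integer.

After op 1 (replace /pa/3/4 14): {"m":[[73,58],[64,86,27,11,93],[24,98,44,79],{"go":39,"i":8,"m":45},{"vs":61,"w":38,"yiz":8}],"pa":[[26,62,13,31,82],[22,55,93],[82,80,31,27,90],[93,16,25,84,14],[53,60,37]]}
After op 2 (add /pa/4/2 94): {"m":[[73,58],[64,86,27,11,93],[24,98,44,79],{"go":39,"i":8,"m":45},{"vs":61,"w":38,"yiz":8}],"pa":[[26,62,13,31,82],[22,55,93],[82,80,31,27,90],[93,16,25,84,14],[53,60,94,37]]}
After op 3 (replace /m/2/3 75): {"m":[[73,58],[64,86,27,11,93],[24,98,44,75],{"go":39,"i":8,"m":45},{"vs":61,"w":38,"yiz":8}],"pa":[[26,62,13,31,82],[22,55,93],[82,80,31,27,90],[93,16,25,84,14],[53,60,94,37]]}
After op 4 (remove /pa/3): {"m":[[73,58],[64,86,27,11,93],[24,98,44,75],{"go":39,"i":8,"m":45},{"vs":61,"w":38,"yiz":8}],"pa":[[26,62,13,31,82],[22,55,93],[82,80,31,27,90],[53,60,94,37]]}
After op 5 (replace /m/3/i 74): {"m":[[73,58],[64,86,27,11,93],[24,98,44,75],{"go":39,"i":74,"m":45},{"vs":61,"w":38,"yiz":8}],"pa":[[26,62,13,31,82],[22,55,93],[82,80,31,27,90],[53,60,94,37]]}
After op 6 (remove /pa/1/1): {"m":[[73,58],[64,86,27,11,93],[24,98,44,75],{"go":39,"i":74,"m":45},{"vs":61,"w":38,"yiz":8}],"pa":[[26,62,13,31,82],[22,93],[82,80,31,27,90],[53,60,94,37]]}
After op 7 (replace /pa/3 90): {"m":[[73,58],[64,86,27,11,93],[24,98,44,75],{"go":39,"i":74,"m":45},{"vs":61,"w":38,"yiz":8}],"pa":[[26,62,13,31,82],[22,93],[82,80,31,27,90],90]}
After op 8 (replace /m/3/i 32): {"m":[[73,58],[64,86,27,11,93],[24,98,44,75],{"go":39,"i":32,"m":45},{"vs":61,"w":38,"yiz":8}],"pa":[[26,62,13,31,82],[22,93],[82,80,31,27,90],90]}
After op 9 (add /pa/2/3 45): {"m":[[73,58],[64,86,27,11,93],[24,98,44,75],{"go":39,"i":32,"m":45},{"vs":61,"w":38,"yiz":8}],"pa":[[26,62,13,31,82],[22,93],[82,80,31,45,27,90],90]}
After op 10 (replace /m 52): {"m":52,"pa":[[26,62,13,31,82],[22,93],[82,80,31,45,27,90],90]}
After op 11 (replace /pa/1/0 42): {"m":52,"pa":[[26,62,13,31,82],[42,93],[82,80,31,45,27,90],90]}
After op 12 (replace /pa/2/3 47): {"m":52,"pa":[[26,62,13,31,82],[42,93],[82,80,31,47,27,90],90]}
After op 13 (add /pa/1/0 79): {"m":52,"pa":[[26,62,13,31,82],[79,42,93],[82,80,31,47,27,90],90]}
After op 14 (replace /pa/1/2 29): {"m":52,"pa":[[26,62,13,31,82],[79,42,29],[82,80,31,47,27,90],90]}
After op 15 (replace /pa/0/3 39): {"m":52,"pa":[[26,62,13,39,82],[79,42,29],[82,80,31,47,27,90],90]}
After op 16 (remove /pa/1): {"m":52,"pa":[[26,62,13,39,82],[82,80,31,47,27,90],90]}
Value at /pa/0/3: 39

Answer: 39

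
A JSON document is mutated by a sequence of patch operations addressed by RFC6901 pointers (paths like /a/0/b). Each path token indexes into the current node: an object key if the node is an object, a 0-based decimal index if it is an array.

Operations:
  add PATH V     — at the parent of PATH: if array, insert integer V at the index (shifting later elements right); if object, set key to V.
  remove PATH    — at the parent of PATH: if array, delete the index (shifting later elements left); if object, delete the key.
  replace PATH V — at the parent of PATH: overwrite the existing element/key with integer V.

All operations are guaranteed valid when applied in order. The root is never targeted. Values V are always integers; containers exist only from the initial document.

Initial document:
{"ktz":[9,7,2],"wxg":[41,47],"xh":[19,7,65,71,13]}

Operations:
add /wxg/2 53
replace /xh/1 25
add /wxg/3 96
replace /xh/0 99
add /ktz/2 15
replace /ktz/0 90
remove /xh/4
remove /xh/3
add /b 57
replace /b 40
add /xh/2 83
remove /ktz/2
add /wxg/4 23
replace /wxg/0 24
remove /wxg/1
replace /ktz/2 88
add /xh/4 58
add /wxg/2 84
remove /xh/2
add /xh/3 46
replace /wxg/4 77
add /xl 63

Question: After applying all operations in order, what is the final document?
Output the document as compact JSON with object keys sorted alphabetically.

After op 1 (add /wxg/2 53): {"ktz":[9,7,2],"wxg":[41,47,53],"xh":[19,7,65,71,13]}
After op 2 (replace /xh/1 25): {"ktz":[9,7,2],"wxg":[41,47,53],"xh":[19,25,65,71,13]}
After op 3 (add /wxg/3 96): {"ktz":[9,7,2],"wxg":[41,47,53,96],"xh":[19,25,65,71,13]}
After op 4 (replace /xh/0 99): {"ktz":[9,7,2],"wxg":[41,47,53,96],"xh":[99,25,65,71,13]}
After op 5 (add /ktz/2 15): {"ktz":[9,7,15,2],"wxg":[41,47,53,96],"xh":[99,25,65,71,13]}
After op 6 (replace /ktz/0 90): {"ktz":[90,7,15,2],"wxg":[41,47,53,96],"xh":[99,25,65,71,13]}
After op 7 (remove /xh/4): {"ktz":[90,7,15,2],"wxg":[41,47,53,96],"xh":[99,25,65,71]}
After op 8 (remove /xh/3): {"ktz":[90,7,15,2],"wxg":[41,47,53,96],"xh":[99,25,65]}
After op 9 (add /b 57): {"b":57,"ktz":[90,7,15,2],"wxg":[41,47,53,96],"xh":[99,25,65]}
After op 10 (replace /b 40): {"b":40,"ktz":[90,7,15,2],"wxg":[41,47,53,96],"xh":[99,25,65]}
After op 11 (add /xh/2 83): {"b":40,"ktz":[90,7,15,2],"wxg":[41,47,53,96],"xh":[99,25,83,65]}
After op 12 (remove /ktz/2): {"b":40,"ktz":[90,7,2],"wxg":[41,47,53,96],"xh":[99,25,83,65]}
After op 13 (add /wxg/4 23): {"b":40,"ktz":[90,7,2],"wxg":[41,47,53,96,23],"xh":[99,25,83,65]}
After op 14 (replace /wxg/0 24): {"b":40,"ktz":[90,7,2],"wxg":[24,47,53,96,23],"xh":[99,25,83,65]}
After op 15 (remove /wxg/1): {"b":40,"ktz":[90,7,2],"wxg":[24,53,96,23],"xh":[99,25,83,65]}
After op 16 (replace /ktz/2 88): {"b":40,"ktz":[90,7,88],"wxg":[24,53,96,23],"xh":[99,25,83,65]}
After op 17 (add /xh/4 58): {"b":40,"ktz":[90,7,88],"wxg":[24,53,96,23],"xh":[99,25,83,65,58]}
After op 18 (add /wxg/2 84): {"b":40,"ktz":[90,7,88],"wxg":[24,53,84,96,23],"xh":[99,25,83,65,58]}
After op 19 (remove /xh/2): {"b":40,"ktz":[90,7,88],"wxg":[24,53,84,96,23],"xh":[99,25,65,58]}
After op 20 (add /xh/3 46): {"b":40,"ktz":[90,7,88],"wxg":[24,53,84,96,23],"xh":[99,25,65,46,58]}
After op 21 (replace /wxg/4 77): {"b":40,"ktz":[90,7,88],"wxg":[24,53,84,96,77],"xh":[99,25,65,46,58]}
After op 22 (add /xl 63): {"b":40,"ktz":[90,7,88],"wxg":[24,53,84,96,77],"xh":[99,25,65,46,58],"xl":63}

Answer: {"b":40,"ktz":[90,7,88],"wxg":[24,53,84,96,77],"xh":[99,25,65,46,58],"xl":63}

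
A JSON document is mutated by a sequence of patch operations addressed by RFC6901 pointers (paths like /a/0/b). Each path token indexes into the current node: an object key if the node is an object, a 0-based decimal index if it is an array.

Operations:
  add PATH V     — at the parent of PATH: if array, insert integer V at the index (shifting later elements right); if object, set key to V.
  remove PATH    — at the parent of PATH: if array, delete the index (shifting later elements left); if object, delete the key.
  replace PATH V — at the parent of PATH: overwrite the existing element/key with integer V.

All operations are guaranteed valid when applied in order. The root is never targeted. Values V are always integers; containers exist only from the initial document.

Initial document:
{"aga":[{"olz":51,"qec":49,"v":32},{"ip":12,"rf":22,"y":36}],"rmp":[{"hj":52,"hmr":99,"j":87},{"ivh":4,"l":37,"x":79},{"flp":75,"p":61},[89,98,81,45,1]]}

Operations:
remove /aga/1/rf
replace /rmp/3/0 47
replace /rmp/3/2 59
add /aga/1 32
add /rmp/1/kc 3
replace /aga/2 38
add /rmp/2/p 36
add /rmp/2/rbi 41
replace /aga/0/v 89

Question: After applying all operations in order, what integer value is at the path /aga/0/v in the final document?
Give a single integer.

After op 1 (remove /aga/1/rf): {"aga":[{"olz":51,"qec":49,"v":32},{"ip":12,"y":36}],"rmp":[{"hj":52,"hmr":99,"j":87},{"ivh":4,"l":37,"x":79},{"flp":75,"p":61},[89,98,81,45,1]]}
After op 2 (replace /rmp/3/0 47): {"aga":[{"olz":51,"qec":49,"v":32},{"ip":12,"y":36}],"rmp":[{"hj":52,"hmr":99,"j":87},{"ivh":4,"l":37,"x":79},{"flp":75,"p":61},[47,98,81,45,1]]}
After op 3 (replace /rmp/3/2 59): {"aga":[{"olz":51,"qec":49,"v":32},{"ip":12,"y":36}],"rmp":[{"hj":52,"hmr":99,"j":87},{"ivh":4,"l":37,"x":79},{"flp":75,"p":61},[47,98,59,45,1]]}
After op 4 (add /aga/1 32): {"aga":[{"olz":51,"qec":49,"v":32},32,{"ip":12,"y":36}],"rmp":[{"hj":52,"hmr":99,"j":87},{"ivh":4,"l":37,"x":79},{"flp":75,"p":61},[47,98,59,45,1]]}
After op 5 (add /rmp/1/kc 3): {"aga":[{"olz":51,"qec":49,"v":32},32,{"ip":12,"y":36}],"rmp":[{"hj":52,"hmr":99,"j":87},{"ivh":4,"kc":3,"l":37,"x":79},{"flp":75,"p":61},[47,98,59,45,1]]}
After op 6 (replace /aga/2 38): {"aga":[{"olz":51,"qec":49,"v":32},32,38],"rmp":[{"hj":52,"hmr":99,"j":87},{"ivh":4,"kc":3,"l":37,"x":79},{"flp":75,"p":61},[47,98,59,45,1]]}
After op 7 (add /rmp/2/p 36): {"aga":[{"olz":51,"qec":49,"v":32},32,38],"rmp":[{"hj":52,"hmr":99,"j":87},{"ivh":4,"kc":3,"l":37,"x":79},{"flp":75,"p":36},[47,98,59,45,1]]}
After op 8 (add /rmp/2/rbi 41): {"aga":[{"olz":51,"qec":49,"v":32},32,38],"rmp":[{"hj":52,"hmr":99,"j":87},{"ivh":4,"kc":3,"l":37,"x":79},{"flp":75,"p":36,"rbi":41},[47,98,59,45,1]]}
After op 9 (replace /aga/0/v 89): {"aga":[{"olz":51,"qec":49,"v":89},32,38],"rmp":[{"hj":52,"hmr":99,"j":87},{"ivh":4,"kc":3,"l":37,"x":79},{"flp":75,"p":36,"rbi":41},[47,98,59,45,1]]}
Value at /aga/0/v: 89

Answer: 89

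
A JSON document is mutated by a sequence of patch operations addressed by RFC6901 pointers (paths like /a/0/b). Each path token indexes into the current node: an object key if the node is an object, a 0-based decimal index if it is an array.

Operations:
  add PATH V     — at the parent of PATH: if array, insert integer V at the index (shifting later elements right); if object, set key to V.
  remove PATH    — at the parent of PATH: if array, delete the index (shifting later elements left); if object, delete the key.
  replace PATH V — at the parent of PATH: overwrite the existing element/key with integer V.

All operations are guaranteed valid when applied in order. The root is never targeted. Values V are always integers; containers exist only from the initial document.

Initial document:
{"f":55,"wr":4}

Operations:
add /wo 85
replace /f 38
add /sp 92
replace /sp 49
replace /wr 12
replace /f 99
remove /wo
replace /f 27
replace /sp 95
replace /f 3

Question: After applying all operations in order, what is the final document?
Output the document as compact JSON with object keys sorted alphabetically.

Answer: {"f":3,"sp":95,"wr":12}

Derivation:
After op 1 (add /wo 85): {"f":55,"wo":85,"wr":4}
After op 2 (replace /f 38): {"f":38,"wo":85,"wr":4}
After op 3 (add /sp 92): {"f":38,"sp":92,"wo":85,"wr":4}
After op 4 (replace /sp 49): {"f":38,"sp":49,"wo":85,"wr":4}
After op 5 (replace /wr 12): {"f":38,"sp":49,"wo":85,"wr":12}
After op 6 (replace /f 99): {"f":99,"sp":49,"wo":85,"wr":12}
After op 7 (remove /wo): {"f":99,"sp":49,"wr":12}
After op 8 (replace /f 27): {"f":27,"sp":49,"wr":12}
After op 9 (replace /sp 95): {"f":27,"sp":95,"wr":12}
After op 10 (replace /f 3): {"f":3,"sp":95,"wr":12}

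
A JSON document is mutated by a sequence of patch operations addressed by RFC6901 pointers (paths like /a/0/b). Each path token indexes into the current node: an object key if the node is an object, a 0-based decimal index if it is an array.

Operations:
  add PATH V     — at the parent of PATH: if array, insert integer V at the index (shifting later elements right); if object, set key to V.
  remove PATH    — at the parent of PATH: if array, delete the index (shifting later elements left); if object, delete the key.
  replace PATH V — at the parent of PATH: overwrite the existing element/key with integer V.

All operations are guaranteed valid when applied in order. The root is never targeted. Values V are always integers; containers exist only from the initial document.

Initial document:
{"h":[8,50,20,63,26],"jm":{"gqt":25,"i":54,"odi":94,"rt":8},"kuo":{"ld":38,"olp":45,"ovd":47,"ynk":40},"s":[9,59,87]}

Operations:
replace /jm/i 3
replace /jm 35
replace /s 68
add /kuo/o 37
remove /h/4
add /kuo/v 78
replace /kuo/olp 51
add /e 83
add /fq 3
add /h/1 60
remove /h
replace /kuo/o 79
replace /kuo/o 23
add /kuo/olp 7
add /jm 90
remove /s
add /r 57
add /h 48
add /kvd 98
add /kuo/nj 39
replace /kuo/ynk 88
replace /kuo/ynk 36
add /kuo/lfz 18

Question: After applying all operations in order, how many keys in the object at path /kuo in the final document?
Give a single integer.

After op 1 (replace /jm/i 3): {"h":[8,50,20,63,26],"jm":{"gqt":25,"i":3,"odi":94,"rt":8},"kuo":{"ld":38,"olp":45,"ovd":47,"ynk":40},"s":[9,59,87]}
After op 2 (replace /jm 35): {"h":[8,50,20,63,26],"jm":35,"kuo":{"ld":38,"olp":45,"ovd":47,"ynk":40},"s":[9,59,87]}
After op 3 (replace /s 68): {"h":[8,50,20,63,26],"jm":35,"kuo":{"ld":38,"olp":45,"ovd":47,"ynk":40},"s":68}
After op 4 (add /kuo/o 37): {"h":[8,50,20,63,26],"jm":35,"kuo":{"ld":38,"o":37,"olp":45,"ovd":47,"ynk":40},"s":68}
After op 5 (remove /h/4): {"h":[8,50,20,63],"jm":35,"kuo":{"ld":38,"o":37,"olp":45,"ovd":47,"ynk":40},"s":68}
After op 6 (add /kuo/v 78): {"h":[8,50,20,63],"jm":35,"kuo":{"ld":38,"o":37,"olp":45,"ovd":47,"v":78,"ynk":40},"s":68}
After op 7 (replace /kuo/olp 51): {"h":[8,50,20,63],"jm":35,"kuo":{"ld":38,"o":37,"olp":51,"ovd":47,"v":78,"ynk":40},"s":68}
After op 8 (add /e 83): {"e":83,"h":[8,50,20,63],"jm":35,"kuo":{"ld":38,"o":37,"olp":51,"ovd":47,"v":78,"ynk":40},"s":68}
After op 9 (add /fq 3): {"e":83,"fq":3,"h":[8,50,20,63],"jm":35,"kuo":{"ld":38,"o":37,"olp":51,"ovd":47,"v":78,"ynk":40},"s":68}
After op 10 (add /h/1 60): {"e":83,"fq":3,"h":[8,60,50,20,63],"jm":35,"kuo":{"ld":38,"o":37,"olp":51,"ovd":47,"v":78,"ynk":40},"s":68}
After op 11 (remove /h): {"e":83,"fq":3,"jm":35,"kuo":{"ld":38,"o":37,"olp":51,"ovd":47,"v":78,"ynk":40},"s":68}
After op 12 (replace /kuo/o 79): {"e":83,"fq":3,"jm":35,"kuo":{"ld":38,"o":79,"olp":51,"ovd":47,"v":78,"ynk":40},"s":68}
After op 13 (replace /kuo/o 23): {"e":83,"fq":3,"jm":35,"kuo":{"ld":38,"o":23,"olp":51,"ovd":47,"v":78,"ynk":40},"s":68}
After op 14 (add /kuo/olp 7): {"e":83,"fq":3,"jm":35,"kuo":{"ld":38,"o":23,"olp":7,"ovd":47,"v":78,"ynk":40},"s":68}
After op 15 (add /jm 90): {"e":83,"fq":3,"jm":90,"kuo":{"ld":38,"o":23,"olp":7,"ovd":47,"v":78,"ynk":40},"s":68}
After op 16 (remove /s): {"e":83,"fq":3,"jm":90,"kuo":{"ld":38,"o":23,"olp":7,"ovd":47,"v":78,"ynk":40}}
After op 17 (add /r 57): {"e":83,"fq":3,"jm":90,"kuo":{"ld":38,"o":23,"olp":7,"ovd":47,"v":78,"ynk":40},"r":57}
After op 18 (add /h 48): {"e":83,"fq":3,"h":48,"jm":90,"kuo":{"ld":38,"o":23,"olp":7,"ovd":47,"v":78,"ynk":40},"r":57}
After op 19 (add /kvd 98): {"e":83,"fq":3,"h":48,"jm":90,"kuo":{"ld":38,"o":23,"olp":7,"ovd":47,"v":78,"ynk":40},"kvd":98,"r":57}
After op 20 (add /kuo/nj 39): {"e":83,"fq":3,"h":48,"jm":90,"kuo":{"ld":38,"nj":39,"o":23,"olp":7,"ovd":47,"v":78,"ynk":40},"kvd":98,"r":57}
After op 21 (replace /kuo/ynk 88): {"e":83,"fq":3,"h":48,"jm":90,"kuo":{"ld":38,"nj":39,"o":23,"olp":7,"ovd":47,"v":78,"ynk":88},"kvd":98,"r":57}
After op 22 (replace /kuo/ynk 36): {"e":83,"fq":3,"h":48,"jm":90,"kuo":{"ld":38,"nj":39,"o":23,"olp":7,"ovd":47,"v":78,"ynk":36},"kvd":98,"r":57}
After op 23 (add /kuo/lfz 18): {"e":83,"fq":3,"h":48,"jm":90,"kuo":{"ld":38,"lfz":18,"nj":39,"o":23,"olp":7,"ovd":47,"v":78,"ynk":36},"kvd":98,"r":57}
Size at path /kuo: 8

Answer: 8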